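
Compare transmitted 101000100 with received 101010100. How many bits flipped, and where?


XOR: 000010000

1 error(s) at position(s): 4


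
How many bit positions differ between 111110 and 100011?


XOR: 011101
Count of 1s: 4

4


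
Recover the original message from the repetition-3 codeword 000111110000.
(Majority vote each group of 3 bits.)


Groups: 000, 111, 110, 000
Majority votes: 0110

0110


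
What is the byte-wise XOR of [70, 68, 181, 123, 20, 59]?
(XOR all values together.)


XOR chain: 70 ^ 68 ^ 181 ^ 123 ^ 20 ^ 59 = 227

227


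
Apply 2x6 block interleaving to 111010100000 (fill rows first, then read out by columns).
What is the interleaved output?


Matrix:
  111010
  100000
Read columns: 111010001000

111010001000


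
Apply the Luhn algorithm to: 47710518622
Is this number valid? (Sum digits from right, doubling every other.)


Luhn sum = 39
39 mod 10 = 9

Invalid (Luhn sum mod 10 = 9)


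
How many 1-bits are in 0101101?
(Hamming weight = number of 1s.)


Counting 1s in 0101101

4


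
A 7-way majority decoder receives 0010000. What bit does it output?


Ones: 1 out of 7
Threshold: 4

0 (1/7 voted 1)


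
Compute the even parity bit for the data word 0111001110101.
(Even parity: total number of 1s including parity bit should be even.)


Number of 1s in data: 8
Parity bit: 0

0


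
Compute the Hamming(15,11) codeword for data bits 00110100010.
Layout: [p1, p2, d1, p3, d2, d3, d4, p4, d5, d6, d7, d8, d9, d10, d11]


Parity bits: p1=1, p2=0, p3=1, p4=0

100101100100010


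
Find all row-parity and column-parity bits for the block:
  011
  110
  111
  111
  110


Row parities: 00110
Column parities: 011

Row P: 00110, Col P: 011, Corner: 0


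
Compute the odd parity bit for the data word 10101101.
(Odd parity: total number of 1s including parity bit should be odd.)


Number of 1s in data: 5
Parity bit: 0

0


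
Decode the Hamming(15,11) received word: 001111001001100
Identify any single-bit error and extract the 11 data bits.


Syndrome = 12: error at position 12

Data: 11101000100 (corrected bit 12)


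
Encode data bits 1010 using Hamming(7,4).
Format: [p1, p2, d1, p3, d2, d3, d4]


Parity bits: p1=1, p2=0, p3=1

1011010


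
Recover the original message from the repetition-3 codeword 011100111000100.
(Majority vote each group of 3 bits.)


Groups: 011, 100, 111, 000, 100
Majority votes: 10100

10100


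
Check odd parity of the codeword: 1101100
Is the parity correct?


Number of 1s: 4

No, parity error (4 ones)


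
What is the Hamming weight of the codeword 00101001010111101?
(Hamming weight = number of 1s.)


Counting 1s in 00101001010111101

9


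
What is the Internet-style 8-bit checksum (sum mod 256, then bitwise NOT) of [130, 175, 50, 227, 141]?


Sum = 723 mod 256 = 211
Complement = 44

44


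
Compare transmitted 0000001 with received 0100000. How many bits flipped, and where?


XOR: 0100001

2 error(s) at position(s): 1, 6


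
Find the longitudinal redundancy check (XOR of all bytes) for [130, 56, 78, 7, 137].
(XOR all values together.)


XOR chain: 130 ^ 56 ^ 78 ^ 7 ^ 137 = 122

122


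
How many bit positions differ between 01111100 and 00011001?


XOR: 01100101
Count of 1s: 4

4


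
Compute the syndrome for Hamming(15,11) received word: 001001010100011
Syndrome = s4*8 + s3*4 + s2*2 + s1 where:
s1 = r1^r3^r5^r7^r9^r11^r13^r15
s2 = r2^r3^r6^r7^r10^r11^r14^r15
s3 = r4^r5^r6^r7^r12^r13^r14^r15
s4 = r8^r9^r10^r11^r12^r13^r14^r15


s1=0, s2=1, s3=1, s4=0

Syndrome = 6 (error at position 6)


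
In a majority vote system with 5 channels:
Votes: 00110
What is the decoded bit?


Ones: 2 out of 5
Threshold: 3

0 (2/5 voted 1)


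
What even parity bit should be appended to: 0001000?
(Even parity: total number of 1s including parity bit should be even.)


Number of 1s in data: 1
Parity bit: 1

1


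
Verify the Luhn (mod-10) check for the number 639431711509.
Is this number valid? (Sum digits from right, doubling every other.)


Luhn sum = 48
48 mod 10 = 8

Invalid (Luhn sum mod 10 = 8)


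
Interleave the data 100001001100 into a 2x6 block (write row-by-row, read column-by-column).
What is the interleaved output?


Matrix:
  100001
  001100
Read columns: 100001010010

100001010010


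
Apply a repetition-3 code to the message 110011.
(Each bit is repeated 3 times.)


Each bit -> 3 copies

111111000000111111


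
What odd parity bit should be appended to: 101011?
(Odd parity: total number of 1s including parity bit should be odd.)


Number of 1s in data: 4
Parity bit: 1

1


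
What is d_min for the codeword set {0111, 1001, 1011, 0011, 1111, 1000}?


Comparing all pairs, minimum distance: 1
Can detect 0 errors, correct 0 errors

1


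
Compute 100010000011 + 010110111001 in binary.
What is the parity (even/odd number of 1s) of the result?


100010000011 = 2179
010110111001 = 1465
Sum = 3644 = 111000111100
1s count = 7

odd parity (7 ones in 111000111100)


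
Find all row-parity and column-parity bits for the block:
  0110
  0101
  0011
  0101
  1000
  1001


Row parities: 000010
Column parities: 0100

Row P: 000010, Col P: 0100, Corner: 1


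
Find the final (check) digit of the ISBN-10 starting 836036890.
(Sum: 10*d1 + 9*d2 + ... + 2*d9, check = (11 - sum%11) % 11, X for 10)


Weighted sum: 262
262 mod 11 = 9

Check digit: 2


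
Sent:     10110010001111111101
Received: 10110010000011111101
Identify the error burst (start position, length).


XOR: 00000000001100000000

Burst at position 10, length 2


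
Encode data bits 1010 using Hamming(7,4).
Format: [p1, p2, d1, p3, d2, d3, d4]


Parity bits: p1=1, p2=0, p3=1

1011010


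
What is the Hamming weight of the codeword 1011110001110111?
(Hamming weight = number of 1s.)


Counting 1s in 1011110001110111

11


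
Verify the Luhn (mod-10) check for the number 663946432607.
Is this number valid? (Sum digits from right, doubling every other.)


Luhn sum = 66
66 mod 10 = 6

Invalid (Luhn sum mod 10 = 6)


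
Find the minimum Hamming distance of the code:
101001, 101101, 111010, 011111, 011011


Comparing all pairs, minimum distance: 1
Can detect 0 errors, correct 0 errors

1


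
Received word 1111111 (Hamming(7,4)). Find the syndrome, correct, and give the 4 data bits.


Syndrome = 0: no error detected

Data: 1111 (no errors)


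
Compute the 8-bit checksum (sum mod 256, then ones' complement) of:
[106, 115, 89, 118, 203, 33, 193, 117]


Sum = 974 mod 256 = 206
Complement = 49

49


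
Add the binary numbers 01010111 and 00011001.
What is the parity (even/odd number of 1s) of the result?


01010111 = 87
00011001 = 25
Sum = 112 = 1110000
1s count = 3

odd parity (3 ones in 1110000)


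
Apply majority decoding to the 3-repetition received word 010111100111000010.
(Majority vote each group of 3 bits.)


Groups: 010, 111, 100, 111, 000, 010
Majority votes: 010100

010100


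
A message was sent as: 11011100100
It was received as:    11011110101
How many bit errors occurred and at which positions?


XOR: 00000010001

2 error(s) at position(s): 6, 10


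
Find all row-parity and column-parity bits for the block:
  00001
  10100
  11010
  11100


Row parities: 1011
Column parities: 10011

Row P: 1011, Col P: 10011, Corner: 1


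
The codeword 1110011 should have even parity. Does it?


Number of 1s: 5

No, parity error (5 ones)


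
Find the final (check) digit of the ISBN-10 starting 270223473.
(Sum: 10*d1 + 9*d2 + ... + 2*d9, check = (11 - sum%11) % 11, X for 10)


Weighted sum: 167
167 mod 11 = 2

Check digit: 9


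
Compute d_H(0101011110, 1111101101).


XOR: 1010110011
Count of 1s: 6

6


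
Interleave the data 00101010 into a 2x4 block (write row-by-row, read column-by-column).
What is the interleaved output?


Matrix:
  0010
  1010
Read columns: 01001100

01001100


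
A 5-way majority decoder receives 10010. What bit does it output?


Ones: 2 out of 5
Threshold: 3

0 (2/5 voted 1)


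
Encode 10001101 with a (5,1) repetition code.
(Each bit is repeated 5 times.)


Each bit -> 5 copies

1111100000000000000011111111110000011111


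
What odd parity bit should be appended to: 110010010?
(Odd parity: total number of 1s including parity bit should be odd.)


Number of 1s in data: 4
Parity bit: 1

1


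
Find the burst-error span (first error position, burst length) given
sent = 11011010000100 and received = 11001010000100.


XOR: 00010000000000

Burst at position 3, length 1


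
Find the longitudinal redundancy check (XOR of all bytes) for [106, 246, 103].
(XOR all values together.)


XOR chain: 106 ^ 246 ^ 103 = 251

251


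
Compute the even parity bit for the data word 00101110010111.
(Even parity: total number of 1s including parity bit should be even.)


Number of 1s in data: 8
Parity bit: 0

0


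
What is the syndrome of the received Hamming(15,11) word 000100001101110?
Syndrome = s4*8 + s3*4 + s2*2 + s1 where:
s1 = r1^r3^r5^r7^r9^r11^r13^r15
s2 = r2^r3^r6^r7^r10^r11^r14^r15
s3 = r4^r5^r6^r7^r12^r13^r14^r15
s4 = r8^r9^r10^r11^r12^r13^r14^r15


s1=0, s2=0, s3=0, s4=1

Syndrome = 8 (error at position 8)


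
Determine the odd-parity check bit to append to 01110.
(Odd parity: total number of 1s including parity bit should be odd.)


Number of 1s in data: 3
Parity bit: 0

0


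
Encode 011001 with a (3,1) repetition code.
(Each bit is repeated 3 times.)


Each bit -> 3 copies

000111111000000111


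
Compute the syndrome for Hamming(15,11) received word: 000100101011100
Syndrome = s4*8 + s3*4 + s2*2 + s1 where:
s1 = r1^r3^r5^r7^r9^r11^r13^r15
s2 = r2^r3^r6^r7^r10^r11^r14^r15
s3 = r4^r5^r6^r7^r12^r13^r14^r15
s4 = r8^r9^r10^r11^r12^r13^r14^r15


s1=0, s2=0, s3=0, s4=0

Syndrome = 0 (no error)


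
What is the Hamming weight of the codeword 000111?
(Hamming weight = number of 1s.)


Counting 1s in 000111

3


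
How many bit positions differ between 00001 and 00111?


XOR: 00110
Count of 1s: 2

2


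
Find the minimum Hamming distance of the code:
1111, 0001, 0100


Comparing all pairs, minimum distance: 2
Can detect 1 errors, correct 0 errors

2


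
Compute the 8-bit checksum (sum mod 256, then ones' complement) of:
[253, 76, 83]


Sum = 412 mod 256 = 156
Complement = 99

99


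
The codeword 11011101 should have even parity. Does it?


Number of 1s: 6

Yes, parity is correct (6 ones)


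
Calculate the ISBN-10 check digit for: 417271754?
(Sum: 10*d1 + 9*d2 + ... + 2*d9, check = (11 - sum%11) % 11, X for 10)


Weighted sum: 217
217 mod 11 = 8

Check digit: 3


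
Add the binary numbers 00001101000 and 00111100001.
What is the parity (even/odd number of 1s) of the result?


00001101000 = 104
00111100001 = 481
Sum = 585 = 1001001001
1s count = 4

even parity (4 ones in 1001001001)


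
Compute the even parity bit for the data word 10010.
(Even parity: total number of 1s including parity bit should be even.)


Number of 1s in data: 2
Parity bit: 0

0


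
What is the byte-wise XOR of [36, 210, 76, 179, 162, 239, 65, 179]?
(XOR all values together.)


XOR chain: 36 ^ 210 ^ 76 ^ 179 ^ 162 ^ 239 ^ 65 ^ 179 = 182

182


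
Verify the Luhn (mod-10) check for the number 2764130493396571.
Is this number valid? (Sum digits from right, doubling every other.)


Luhn sum = 68
68 mod 10 = 8

Invalid (Luhn sum mod 10 = 8)


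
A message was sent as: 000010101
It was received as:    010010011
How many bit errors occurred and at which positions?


XOR: 010000110

3 error(s) at position(s): 1, 6, 7


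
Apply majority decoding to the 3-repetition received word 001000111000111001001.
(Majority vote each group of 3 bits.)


Groups: 001, 000, 111, 000, 111, 001, 001
Majority votes: 0010100

0010100


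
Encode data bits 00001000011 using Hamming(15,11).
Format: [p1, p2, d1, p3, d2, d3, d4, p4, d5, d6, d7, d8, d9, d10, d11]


Parity bits: p1=0, p2=0, p3=0, p4=1

000000011000011


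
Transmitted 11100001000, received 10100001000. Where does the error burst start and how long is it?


XOR: 01000000000

Burst at position 1, length 1


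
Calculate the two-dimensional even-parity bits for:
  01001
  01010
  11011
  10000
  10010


Row parities: 00010
Column parities: 11010

Row P: 00010, Col P: 11010, Corner: 1


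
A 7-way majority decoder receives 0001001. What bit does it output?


Ones: 2 out of 7
Threshold: 4

0 (2/7 voted 1)


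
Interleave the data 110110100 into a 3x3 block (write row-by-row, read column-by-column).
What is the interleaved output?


Matrix:
  110
  110
  100
Read columns: 111110000

111110000


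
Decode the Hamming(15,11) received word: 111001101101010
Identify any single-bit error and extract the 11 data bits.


Syndrome = 0: no error detected

Data: 10111101010 (no errors)


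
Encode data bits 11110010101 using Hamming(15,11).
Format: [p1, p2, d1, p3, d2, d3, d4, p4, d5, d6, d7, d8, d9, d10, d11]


Parity bits: p1=0, p2=1, p3=1, p4=1

011111110010101


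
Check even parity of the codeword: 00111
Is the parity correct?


Number of 1s: 3

No, parity error (3 ones)


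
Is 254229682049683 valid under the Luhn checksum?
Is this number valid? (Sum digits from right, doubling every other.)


Luhn sum = 66
66 mod 10 = 6

Invalid (Luhn sum mod 10 = 6)


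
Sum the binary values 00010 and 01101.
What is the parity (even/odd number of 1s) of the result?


00010 = 2
01101 = 13
Sum = 15 = 1111
1s count = 4

even parity (4 ones in 1111)


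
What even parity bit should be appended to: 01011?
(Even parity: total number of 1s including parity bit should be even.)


Number of 1s in data: 3
Parity bit: 1

1


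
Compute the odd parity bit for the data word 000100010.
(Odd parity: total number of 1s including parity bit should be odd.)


Number of 1s in data: 2
Parity bit: 1

1


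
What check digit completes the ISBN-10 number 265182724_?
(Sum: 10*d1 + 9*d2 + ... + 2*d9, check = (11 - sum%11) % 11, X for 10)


Weighted sum: 221
221 mod 11 = 1

Check digit: X


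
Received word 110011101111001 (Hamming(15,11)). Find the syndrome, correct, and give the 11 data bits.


Syndrome = 12: error at position 12

Data: 01111110001 (corrected bit 12)


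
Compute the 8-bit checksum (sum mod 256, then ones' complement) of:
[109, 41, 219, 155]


Sum = 524 mod 256 = 12
Complement = 243

243


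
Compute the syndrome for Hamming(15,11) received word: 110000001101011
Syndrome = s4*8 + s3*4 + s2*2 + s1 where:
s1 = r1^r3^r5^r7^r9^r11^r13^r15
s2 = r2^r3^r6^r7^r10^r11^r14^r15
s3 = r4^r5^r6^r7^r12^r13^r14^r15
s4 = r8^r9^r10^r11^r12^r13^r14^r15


s1=1, s2=0, s3=1, s4=1

Syndrome = 13 (error at position 13)


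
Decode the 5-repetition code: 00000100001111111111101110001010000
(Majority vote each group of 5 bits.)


Groups: 00000, 10000, 11111, 11111, 10111, 00010, 10000
Majority votes: 0011100

0011100


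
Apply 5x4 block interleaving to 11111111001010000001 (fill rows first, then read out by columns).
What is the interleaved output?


Matrix:
  1111
  1111
  0010
  1000
  0001
Read columns: 11010110001110011001

11010110001110011001


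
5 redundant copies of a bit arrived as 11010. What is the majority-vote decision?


Ones: 3 out of 5
Threshold: 3

1 (3/5 voted 1)


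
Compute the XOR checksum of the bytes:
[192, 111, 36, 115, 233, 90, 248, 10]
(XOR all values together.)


XOR chain: 192 ^ 111 ^ 36 ^ 115 ^ 233 ^ 90 ^ 248 ^ 10 = 185

185


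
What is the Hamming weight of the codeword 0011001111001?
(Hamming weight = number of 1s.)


Counting 1s in 0011001111001

7


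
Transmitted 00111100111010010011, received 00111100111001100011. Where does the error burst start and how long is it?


XOR: 00000000000011110000

Burst at position 12, length 4


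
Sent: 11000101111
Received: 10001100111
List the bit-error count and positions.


XOR: 01001001000

3 error(s) at position(s): 1, 4, 7


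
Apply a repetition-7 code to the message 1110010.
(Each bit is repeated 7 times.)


Each bit -> 7 copies

1111111111111111111110000000000000011111110000000


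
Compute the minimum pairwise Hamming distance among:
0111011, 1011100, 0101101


Comparing all pairs, minimum distance: 3
Can detect 2 errors, correct 1 errors

3


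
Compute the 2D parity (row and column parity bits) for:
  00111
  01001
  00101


Row parities: 100
Column parities: 01011

Row P: 100, Col P: 01011, Corner: 1


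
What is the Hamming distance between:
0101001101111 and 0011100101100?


XOR: 0110101000011
Count of 1s: 6

6


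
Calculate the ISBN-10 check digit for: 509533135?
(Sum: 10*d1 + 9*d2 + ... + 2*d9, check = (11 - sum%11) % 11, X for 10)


Weighted sum: 213
213 mod 11 = 4

Check digit: 7


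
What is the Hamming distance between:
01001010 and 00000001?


XOR: 01001011
Count of 1s: 4

4


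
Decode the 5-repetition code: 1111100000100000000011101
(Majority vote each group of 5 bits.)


Groups: 11111, 00000, 10000, 00000, 11101
Majority votes: 10001

10001


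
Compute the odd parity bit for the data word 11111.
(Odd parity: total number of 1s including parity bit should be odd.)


Number of 1s in data: 5
Parity bit: 0

0


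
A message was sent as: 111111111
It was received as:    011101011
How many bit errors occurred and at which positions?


XOR: 100010100

3 error(s) at position(s): 0, 4, 6


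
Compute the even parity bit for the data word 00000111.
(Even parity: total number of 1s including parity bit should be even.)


Number of 1s in data: 3
Parity bit: 1

1


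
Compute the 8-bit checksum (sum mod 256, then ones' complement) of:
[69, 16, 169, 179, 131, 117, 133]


Sum = 814 mod 256 = 46
Complement = 209

209


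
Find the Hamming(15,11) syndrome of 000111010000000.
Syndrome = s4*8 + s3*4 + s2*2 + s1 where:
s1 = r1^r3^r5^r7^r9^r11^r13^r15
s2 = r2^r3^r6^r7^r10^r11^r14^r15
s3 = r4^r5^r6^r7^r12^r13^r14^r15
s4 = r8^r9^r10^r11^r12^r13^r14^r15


s1=1, s2=1, s3=1, s4=1

Syndrome = 15 (error at position 15)


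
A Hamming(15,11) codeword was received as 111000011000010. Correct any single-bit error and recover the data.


Syndrome = 15: error at position 15

Data: 10001000011 (corrected bit 15)


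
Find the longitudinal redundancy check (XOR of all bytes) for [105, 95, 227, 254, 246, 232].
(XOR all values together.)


XOR chain: 105 ^ 95 ^ 227 ^ 254 ^ 246 ^ 232 = 53

53


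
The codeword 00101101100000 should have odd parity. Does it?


Number of 1s: 5

Yes, parity is correct (5 ones)


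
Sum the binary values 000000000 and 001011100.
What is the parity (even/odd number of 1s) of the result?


000000000 = 0
001011100 = 92
Sum = 92 = 1011100
1s count = 4

even parity (4 ones in 1011100)


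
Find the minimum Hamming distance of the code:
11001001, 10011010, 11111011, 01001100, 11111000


Comparing all pairs, minimum distance: 2
Can detect 1 errors, correct 0 errors

2


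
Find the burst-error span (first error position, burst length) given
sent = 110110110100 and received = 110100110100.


XOR: 000010000000

Burst at position 4, length 1


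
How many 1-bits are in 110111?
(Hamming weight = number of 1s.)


Counting 1s in 110111

5


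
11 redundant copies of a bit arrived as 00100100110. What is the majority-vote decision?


Ones: 4 out of 11
Threshold: 6

0 (4/11 voted 1)


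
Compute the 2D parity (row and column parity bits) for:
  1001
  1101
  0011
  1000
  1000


Row parities: 01011
Column parities: 0111

Row P: 01011, Col P: 0111, Corner: 1


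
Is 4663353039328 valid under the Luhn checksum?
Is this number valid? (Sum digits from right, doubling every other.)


Luhn sum = 53
53 mod 10 = 3

Invalid (Luhn sum mod 10 = 3)


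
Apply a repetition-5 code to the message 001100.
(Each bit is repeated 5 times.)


Each bit -> 5 copies

000000000011111111110000000000


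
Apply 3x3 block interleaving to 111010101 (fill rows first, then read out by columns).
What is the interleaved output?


Matrix:
  111
  010
  101
Read columns: 101110101

101110101


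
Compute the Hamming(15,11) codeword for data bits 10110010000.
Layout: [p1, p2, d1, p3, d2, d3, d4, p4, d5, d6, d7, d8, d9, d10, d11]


Parity bits: p1=1, p2=0, p3=0, p4=1

101001110010000


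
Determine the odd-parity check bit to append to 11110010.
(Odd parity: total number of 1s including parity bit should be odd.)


Number of 1s in data: 5
Parity bit: 0

0


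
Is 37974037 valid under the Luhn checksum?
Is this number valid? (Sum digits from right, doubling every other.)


Luhn sum = 50
50 mod 10 = 0

Valid (Luhn sum mod 10 = 0)


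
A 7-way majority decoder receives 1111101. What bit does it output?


Ones: 6 out of 7
Threshold: 4

1 (6/7 voted 1)


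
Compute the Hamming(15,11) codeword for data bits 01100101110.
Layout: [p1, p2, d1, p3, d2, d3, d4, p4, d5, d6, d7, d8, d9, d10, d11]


Parity bits: p1=0, p2=1, p3=1, p4=0

010111000101110


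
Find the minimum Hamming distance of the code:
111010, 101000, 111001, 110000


Comparing all pairs, minimum distance: 2
Can detect 1 errors, correct 0 errors

2


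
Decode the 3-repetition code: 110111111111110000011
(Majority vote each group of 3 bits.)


Groups: 110, 111, 111, 111, 110, 000, 011
Majority votes: 1111101

1111101


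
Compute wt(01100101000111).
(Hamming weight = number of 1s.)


Counting 1s in 01100101000111

7


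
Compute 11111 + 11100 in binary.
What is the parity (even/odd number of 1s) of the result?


11111 = 31
11100 = 28
Sum = 59 = 111011
1s count = 5

odd parity (5 ones in 111011)


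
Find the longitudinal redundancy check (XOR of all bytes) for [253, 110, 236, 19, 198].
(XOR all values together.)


XOR chain: 253 ^ 110 ^ 236 ^ 19 ^ 198 = 170

170


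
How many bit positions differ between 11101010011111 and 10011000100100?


XOR: 01110010111011
Count of 1s: 9

9


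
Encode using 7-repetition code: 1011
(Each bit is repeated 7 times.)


Each bit -> 7 copies

1111111000000011111111111111


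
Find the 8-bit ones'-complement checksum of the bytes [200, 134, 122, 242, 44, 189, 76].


Sum = 1007 mod 256 = 239
Complement = 16

16


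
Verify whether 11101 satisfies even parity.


Number of 1s: 4

Yes, parity is correct (4 ones)


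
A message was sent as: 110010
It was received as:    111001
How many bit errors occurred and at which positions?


XOR: 001011

3 error(s) at position(s): 2, 4, 5


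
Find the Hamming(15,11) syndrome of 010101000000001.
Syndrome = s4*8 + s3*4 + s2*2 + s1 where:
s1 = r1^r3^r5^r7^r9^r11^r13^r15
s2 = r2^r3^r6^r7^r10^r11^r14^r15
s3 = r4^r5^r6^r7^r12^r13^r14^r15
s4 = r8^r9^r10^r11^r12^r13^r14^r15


s1=1, s2=1, s3=1, s4=1

Syndrome = 15 (error at position 15)


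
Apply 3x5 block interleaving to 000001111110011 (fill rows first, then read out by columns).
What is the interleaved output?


Matrix:
  00000
  11111
  10011
Read columns: 011010010011011

011010010011011


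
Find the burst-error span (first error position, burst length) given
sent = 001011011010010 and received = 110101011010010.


XOR: 111110000000000

Burst at position 0, length 5


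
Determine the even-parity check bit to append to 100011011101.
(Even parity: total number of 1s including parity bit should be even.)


Number of 1s in data: 7
Parity bit: 1

1


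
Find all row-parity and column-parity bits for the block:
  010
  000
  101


Row parities: 100
Column parities: 111

Row P: 100, Col P: 111, Corner: 1


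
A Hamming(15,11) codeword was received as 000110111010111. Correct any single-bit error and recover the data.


Syndrome = 0: no error detected

Data: 01011010111 (no errors)


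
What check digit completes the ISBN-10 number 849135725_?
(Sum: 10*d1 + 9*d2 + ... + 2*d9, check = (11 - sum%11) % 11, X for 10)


Weighted sum: 282
282 mod 11 = 7

Check digit: 4


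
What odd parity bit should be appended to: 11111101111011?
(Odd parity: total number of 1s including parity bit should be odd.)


Number of 1s in data: 12
Parity bit: 1

1


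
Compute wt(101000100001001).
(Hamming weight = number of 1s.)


Counting 1s in 101000100001001

5


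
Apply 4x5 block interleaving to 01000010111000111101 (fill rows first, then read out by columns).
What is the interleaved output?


Matrix:
  01000
  01011
  10001
  11101
Read columns: 00111101000101000111

00111101000101000111


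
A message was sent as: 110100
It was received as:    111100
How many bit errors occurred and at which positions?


XOR: 001000

1 error(s) at position(s): 2


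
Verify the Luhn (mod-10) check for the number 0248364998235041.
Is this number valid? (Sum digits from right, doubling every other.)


Luhn sum = 81
81 mod 10 = 1

Invalid (Luhn sum mod 10 = 1)


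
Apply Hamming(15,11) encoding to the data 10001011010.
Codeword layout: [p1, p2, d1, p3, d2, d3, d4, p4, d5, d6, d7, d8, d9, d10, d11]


Parity bits: p1=1, p2=1, p3=0, p4=0

111000001011010


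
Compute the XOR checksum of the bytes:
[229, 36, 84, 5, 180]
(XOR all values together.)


XOR chain: 229 ^ 36 ^ 84 ^ 5 ^ 180 = 36

36


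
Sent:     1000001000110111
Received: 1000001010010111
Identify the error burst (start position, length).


XOR: 0000000010100000

Burst at position 8, length 3


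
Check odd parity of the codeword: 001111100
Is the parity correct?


Number of 1s: 5

Yes, parity is correct (5 ones)


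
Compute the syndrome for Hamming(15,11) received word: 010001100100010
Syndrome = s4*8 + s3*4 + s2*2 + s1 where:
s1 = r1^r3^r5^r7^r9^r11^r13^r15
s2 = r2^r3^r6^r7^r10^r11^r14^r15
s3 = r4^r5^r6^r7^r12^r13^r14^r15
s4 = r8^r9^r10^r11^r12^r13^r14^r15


s1=1, s2=1, s3=1, s4=0

Syndrome = 7 (error at position 7)


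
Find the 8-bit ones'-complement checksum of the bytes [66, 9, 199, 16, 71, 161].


Sum = 522 mod 256 = 10
Complement = 245

245


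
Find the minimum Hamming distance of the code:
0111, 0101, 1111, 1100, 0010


Comparing all pairs, minimum distance: 1
Can detect 0 errors, correct 0 errors

1


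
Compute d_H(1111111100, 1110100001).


XOR: 0001011101
Count of 1s: 5

5


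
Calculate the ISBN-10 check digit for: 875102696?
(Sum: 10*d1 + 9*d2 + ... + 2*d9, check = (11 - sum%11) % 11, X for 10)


Weighted sum: 263
263 mod 11 = 10

Check digit: 1


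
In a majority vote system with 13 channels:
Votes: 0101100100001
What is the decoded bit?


Ones: 5 out of 13
Threshold: 7

0 (5/13 voted 1)


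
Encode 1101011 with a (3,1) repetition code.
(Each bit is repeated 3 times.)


Each bit -> 3 copies

111111000111000111111


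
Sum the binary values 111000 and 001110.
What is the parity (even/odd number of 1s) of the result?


111000 = 56
001110 = 14
Sum = 70 = 1000110
1s count = 3

odd parity (3 ones in 1000110)


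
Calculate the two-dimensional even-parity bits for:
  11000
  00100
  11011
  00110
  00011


Row parities: 01000
Column parities: 00010

Row P: 01000, Col P: 00010, Corner: 1


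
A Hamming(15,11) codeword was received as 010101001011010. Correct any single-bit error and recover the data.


Syndrome = 0: no error detected

Data: 00101011010 (no errors)


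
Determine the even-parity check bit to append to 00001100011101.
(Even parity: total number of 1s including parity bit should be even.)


Number of 1s in data: 6
Parity bit: 0

0


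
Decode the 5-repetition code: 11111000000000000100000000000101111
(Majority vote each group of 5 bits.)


Groups: 11111, 00000, 00000, 00100, 00000, 00001, 01111
Majority votes: 1000001

1000001


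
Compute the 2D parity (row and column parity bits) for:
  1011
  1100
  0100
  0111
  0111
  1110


Row parities: 101111
Column parities: 1101

Row P: 101111, Col P: 1101, Corner: 1


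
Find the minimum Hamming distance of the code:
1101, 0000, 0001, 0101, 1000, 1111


Comparing all pairs, minimum distance: 1
Can detect 0 errors, correct 0 errors

1


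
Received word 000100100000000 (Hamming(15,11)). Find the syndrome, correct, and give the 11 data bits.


Syndrome = 3: error at position 3

Data: 10010000000 (corrected bit 3)


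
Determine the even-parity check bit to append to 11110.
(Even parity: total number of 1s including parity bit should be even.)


Number of 1s in data: 4
Parity bit: 0

0


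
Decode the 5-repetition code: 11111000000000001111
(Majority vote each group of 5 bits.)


Groups: 11111, 00000, 00000, 01111
Majority votes: 1001

1001


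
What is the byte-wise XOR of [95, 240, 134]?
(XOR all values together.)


XOR chain: 95 ^ 240 ^ 134 = 41

41


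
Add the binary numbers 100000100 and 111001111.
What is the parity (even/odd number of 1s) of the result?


100000100 = 260
111001111 = 463
Sum = 723 = 1011010011
1s count = 6

even parity (6 ones in 1011010011)


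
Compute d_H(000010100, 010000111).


XOR: 010010011
Count of 1s: 4

4


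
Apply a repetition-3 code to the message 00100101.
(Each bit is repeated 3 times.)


Each bit -> 3 copies

000000111000000111000111


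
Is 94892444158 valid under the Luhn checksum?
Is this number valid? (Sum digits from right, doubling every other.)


Luhn sum = 66
66 mod 10 = 6

Invalid (Luhn sum mod 10 = 6)


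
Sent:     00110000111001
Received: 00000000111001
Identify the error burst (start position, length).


XOR: 00110000000000

Burst at position 2, length 2


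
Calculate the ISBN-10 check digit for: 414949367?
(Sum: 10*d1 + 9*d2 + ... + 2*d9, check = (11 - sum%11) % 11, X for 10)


Weighted sum: 257
257 mod 11 = 4

Check digit: 7


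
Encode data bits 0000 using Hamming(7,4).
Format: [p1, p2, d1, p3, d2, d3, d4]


Parity bits: p1=0, p2=0, p3=0

0000000


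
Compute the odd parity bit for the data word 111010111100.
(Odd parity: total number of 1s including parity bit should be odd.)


Number of 1s in data: 8
Parity bit: 1

1


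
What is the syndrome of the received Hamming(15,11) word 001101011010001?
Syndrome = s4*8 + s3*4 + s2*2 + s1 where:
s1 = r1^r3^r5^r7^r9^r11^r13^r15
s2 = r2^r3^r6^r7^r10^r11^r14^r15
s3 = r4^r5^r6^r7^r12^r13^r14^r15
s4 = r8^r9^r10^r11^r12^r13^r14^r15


s1=0, s2=0, s3=1, s4=0

Syndrome = 4 (error at position 4)


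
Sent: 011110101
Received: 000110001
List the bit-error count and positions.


XOR: 011000100

3 error(s) at position(s): 1, 2, 6


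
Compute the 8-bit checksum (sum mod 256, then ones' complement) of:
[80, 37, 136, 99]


Sum = 352 mod 256 = 96
Complement = 159

159


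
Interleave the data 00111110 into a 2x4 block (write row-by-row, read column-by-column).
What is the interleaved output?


Matrix:
  0011
  1110
Read columns: 01011110

01011110


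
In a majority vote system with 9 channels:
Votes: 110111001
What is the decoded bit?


Ones: 6 out of 9
Threshold: 5

1 (6/9 voted 1)


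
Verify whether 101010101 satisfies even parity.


Number of 1s: 5

No, parity error (5 ones)


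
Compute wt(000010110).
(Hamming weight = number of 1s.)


Counting 1s in 000010110

3


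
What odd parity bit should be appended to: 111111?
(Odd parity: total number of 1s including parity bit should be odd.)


Number of 1s in data: 6
Parity bit: 1

1


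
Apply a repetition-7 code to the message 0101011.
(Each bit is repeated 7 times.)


Each bit -> 7 copies

0000000111111100000001111111000000011111111111111


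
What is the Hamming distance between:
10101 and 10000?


XOR: 00101
Count of 1s: 2

2


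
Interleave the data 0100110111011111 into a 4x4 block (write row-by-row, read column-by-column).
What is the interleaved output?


Matrix:
  0100
  1101
  1101
  1111
Read columns: 0111111100010111

0111111100010111


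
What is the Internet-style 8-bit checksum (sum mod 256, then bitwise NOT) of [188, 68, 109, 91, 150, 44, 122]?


Sum = 772 mod 256 = 4
Complement = 251

251


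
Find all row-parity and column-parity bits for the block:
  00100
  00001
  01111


Row parities: 110
Column parities: 01010

Row P: 110, Col P: 01010, Corner: 0


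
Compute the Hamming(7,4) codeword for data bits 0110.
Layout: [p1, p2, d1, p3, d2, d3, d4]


Parity bits: p1=1, p2=1, p3=0

1100110


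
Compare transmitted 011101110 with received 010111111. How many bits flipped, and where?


XOR: 001010001

3 error(s) at position(s): 2, 4, 8


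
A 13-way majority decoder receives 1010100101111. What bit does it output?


Ones: 8 out of 13
Threshold: 7

1 (8/13 voted 1)


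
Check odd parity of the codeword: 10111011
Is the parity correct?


Number of 1s: 6

No, parity error (6 ones)


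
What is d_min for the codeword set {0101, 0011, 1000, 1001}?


Comparing all pairs, minimum distance: 1
Can detect 0 errors, correct 0 errors

1


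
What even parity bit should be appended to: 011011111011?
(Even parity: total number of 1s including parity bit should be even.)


Number of 1s in data: 9
Parity bit: 1

1


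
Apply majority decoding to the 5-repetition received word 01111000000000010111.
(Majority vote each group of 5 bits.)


Groups: 01111, 00000, 00000, 10111
Majority votes: 1001

1001


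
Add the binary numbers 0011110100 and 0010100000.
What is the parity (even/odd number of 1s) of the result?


0011110100 = 244
0010100000 = 160
Sum = 404 = 110010100
1s count = 4

even parity (4 ones in 110010100)


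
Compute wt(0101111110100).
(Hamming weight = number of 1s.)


Counting 1s in 0101111110100

8


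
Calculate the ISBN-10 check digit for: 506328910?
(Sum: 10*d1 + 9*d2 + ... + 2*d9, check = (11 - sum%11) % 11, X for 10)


Weighted sum: 210
210 mod 11 = 1

Check digit: X


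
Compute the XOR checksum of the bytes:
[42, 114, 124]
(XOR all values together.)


XOR chain: 42 ^ 114 ^ 124 = 36

36


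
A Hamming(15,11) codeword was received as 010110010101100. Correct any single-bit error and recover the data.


Syndrome = 0: no error detected

Data: 01000101100 (no errors)


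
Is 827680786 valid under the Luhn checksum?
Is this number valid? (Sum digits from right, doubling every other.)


Luhn sum = 50
50 mod 10 = 0

Valid (Luhn sum mod 10 = 0)


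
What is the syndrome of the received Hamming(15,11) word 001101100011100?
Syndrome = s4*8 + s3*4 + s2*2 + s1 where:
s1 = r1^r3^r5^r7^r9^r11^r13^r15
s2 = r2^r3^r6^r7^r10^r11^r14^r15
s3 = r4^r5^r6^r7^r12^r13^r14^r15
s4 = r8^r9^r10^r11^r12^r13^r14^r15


s1=0, s2=0, s3=1, s4=1

Syndrome = 12 (error at position 12)


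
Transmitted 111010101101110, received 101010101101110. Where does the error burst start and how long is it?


XOR: 010000000000000

Burst at position 1, length 1


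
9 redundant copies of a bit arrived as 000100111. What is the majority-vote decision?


Ones: 4 out of 9
Threshold: 5

0 (4/9 voted 1)


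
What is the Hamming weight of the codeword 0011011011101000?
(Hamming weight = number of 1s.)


Counting 1s in 0011011011101000

8


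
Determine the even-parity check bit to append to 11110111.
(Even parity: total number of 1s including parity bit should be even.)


Number of 1s in data: 7
Parity bit: 1

1


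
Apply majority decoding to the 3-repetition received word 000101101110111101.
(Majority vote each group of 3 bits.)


Groups: 000, 101, 101, 110, 111, 101
Majority votes: 011111

011111


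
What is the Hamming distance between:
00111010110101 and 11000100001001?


XOR: 11111110111100
Count of 1s: 11

11


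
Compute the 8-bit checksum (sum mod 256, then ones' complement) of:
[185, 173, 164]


Sum = 522 mod 256 = 10
Complement = 245

245


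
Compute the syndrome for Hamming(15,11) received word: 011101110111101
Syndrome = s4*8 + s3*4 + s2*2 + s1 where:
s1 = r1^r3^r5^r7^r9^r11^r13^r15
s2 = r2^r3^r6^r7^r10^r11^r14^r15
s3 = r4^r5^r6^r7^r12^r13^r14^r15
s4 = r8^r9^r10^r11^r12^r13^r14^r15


s1=1, s2=1, s3=0, s4=0

Syndrome = 3 (error at position 3)


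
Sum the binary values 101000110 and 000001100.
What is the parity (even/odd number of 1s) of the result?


101000110 = 326
000001100 = 12
Sum = 338 = 101010010
1s count = 4

even parity (4 ones in 101010010)


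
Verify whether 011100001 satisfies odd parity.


Number of 1s: 4

No, parity error (4 ones)


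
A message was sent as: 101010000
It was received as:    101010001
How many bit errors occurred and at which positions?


XOR: 000000001

1 error(s) at position(s): 8


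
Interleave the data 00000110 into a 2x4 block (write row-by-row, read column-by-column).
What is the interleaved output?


Matrix:
  0000
  0110
Read columns: 00010100

00010100


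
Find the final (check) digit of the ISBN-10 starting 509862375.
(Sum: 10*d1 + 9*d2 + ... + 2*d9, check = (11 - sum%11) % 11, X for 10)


Weighted sum: 267
267 mod 11 = 3

Check digit: 8


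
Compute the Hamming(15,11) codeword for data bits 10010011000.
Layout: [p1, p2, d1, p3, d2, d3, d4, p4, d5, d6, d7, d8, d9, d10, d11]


Parity bits: p1=1, p2=1, p3=0, p4=0

111000100011000


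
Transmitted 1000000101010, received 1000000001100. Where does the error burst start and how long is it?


XOR: 0000000100110

Burst at position 7, length 5


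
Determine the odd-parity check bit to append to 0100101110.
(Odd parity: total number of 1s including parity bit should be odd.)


Number of 1s in data: 5
Parity bit: 0

0


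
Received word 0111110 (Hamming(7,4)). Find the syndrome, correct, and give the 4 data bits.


Syndrome = 6: error at position 6

Data: 1100 (corrected bit 6)


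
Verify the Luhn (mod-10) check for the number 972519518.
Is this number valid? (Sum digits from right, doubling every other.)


Luhn sum = 42
42 mod 10 = 2

Invalid (Luhn sum mod 10 = 2)


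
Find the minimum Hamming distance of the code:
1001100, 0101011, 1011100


Comparing all pairs, minimum distance: 1
Can detect 0 errors, correct 0 errors

1


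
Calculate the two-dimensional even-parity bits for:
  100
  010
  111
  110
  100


Row parities: 11101
Column parities: 011

Row P: 11101, Col P: 011, Corner: 0


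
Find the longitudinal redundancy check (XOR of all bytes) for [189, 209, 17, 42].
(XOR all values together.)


XOR chain: 189 ^ 209 ^ 17 ^ 42 = 87

87


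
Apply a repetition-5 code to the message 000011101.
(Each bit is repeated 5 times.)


Each bit -> 5 copies

000000000000000000001111111111111110000011111


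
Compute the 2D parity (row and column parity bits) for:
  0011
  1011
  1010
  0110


Row parities: 0100
Column parities: 0100

Row P: 0100, Col P: 0100, Corner: 1


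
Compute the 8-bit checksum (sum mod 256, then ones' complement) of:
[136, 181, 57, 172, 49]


Sum = 595 mod 256 = 83
Complement = 172

172


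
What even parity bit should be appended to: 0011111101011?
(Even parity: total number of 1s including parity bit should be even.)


Number of 1s in data: 9
Parity bit: 1

1


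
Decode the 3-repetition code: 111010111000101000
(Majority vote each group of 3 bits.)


Groups: 111, 010, 111, 000, 101, 000
Majority votes: 101010

101010


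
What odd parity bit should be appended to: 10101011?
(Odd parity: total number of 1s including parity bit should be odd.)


Number of 1s in data: 5
Parity bit: 0

0
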